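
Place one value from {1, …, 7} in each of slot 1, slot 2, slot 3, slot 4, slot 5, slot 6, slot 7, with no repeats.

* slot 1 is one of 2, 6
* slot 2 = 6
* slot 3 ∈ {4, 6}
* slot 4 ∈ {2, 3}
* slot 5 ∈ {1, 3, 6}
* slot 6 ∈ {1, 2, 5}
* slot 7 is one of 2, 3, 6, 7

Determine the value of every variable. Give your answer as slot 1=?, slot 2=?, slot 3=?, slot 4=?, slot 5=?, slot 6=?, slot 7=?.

slot 2 must be 6 (only option left). So slot 1, slot 3, slot 5, slot 7 can't be 6.
slot 3 has just one choice, so slot 3 = 4.
slot 1 has just one choice, so slot 1 = 2. So slot 4, slot 6, slot 7 can't be 2.
slot 4 must be 3 (only option left). Remove 3 from slot 5, slot 7.
slot 5's domain is down to {1}, so slot 5 = 1. Remove 1 from slot 6.
slot 6 has just one choice, so slot 6 = 5.
That leaves slot 7 = 7.

slot 1=2, slot 2=6, slot 3=4, slot 4=3, slot 5=1, slot 6=5, slot 7=7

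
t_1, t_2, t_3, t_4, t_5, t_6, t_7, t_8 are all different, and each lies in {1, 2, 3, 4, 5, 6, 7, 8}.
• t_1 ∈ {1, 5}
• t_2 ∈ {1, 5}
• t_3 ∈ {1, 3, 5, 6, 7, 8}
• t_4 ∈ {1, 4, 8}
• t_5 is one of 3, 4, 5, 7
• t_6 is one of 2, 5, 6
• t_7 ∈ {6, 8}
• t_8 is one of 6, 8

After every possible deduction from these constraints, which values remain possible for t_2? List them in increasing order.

Among the 8 variables, 2 fits only t_6 (and all 8 values in {1, 2, 3, 4, 5, 6, 7, 8} must be used), so t_6 = 2.
The 2 variables t_1 and t_2 are confined to {1, 5}, which locks those values in; drop them from t_3, t_4, t_5.
t_7 and t_8 share exactly the 2 values {6, 8}; by pigeonhole those values go to them, so strike 6, 8 from t_3, t_4.
That leaves t_4 = 4. So t_5 can't be 4.
No further eliminations apply; t_2 can still be any of 1, 5.

1, 5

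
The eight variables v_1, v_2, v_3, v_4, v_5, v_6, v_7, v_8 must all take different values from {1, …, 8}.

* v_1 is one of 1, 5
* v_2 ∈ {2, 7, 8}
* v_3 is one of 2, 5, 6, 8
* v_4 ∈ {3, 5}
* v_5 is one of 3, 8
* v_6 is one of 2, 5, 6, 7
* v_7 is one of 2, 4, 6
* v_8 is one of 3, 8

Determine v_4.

5

Among the 8 variables, 1 fits only v_1 (and all 8 values in {1, 2, 3, 4, 5, 6, 7, 8} must be used), so v_1 = 1.
The 7 still-open variables together cover exactly {2, 3, 4, 5, 6, 7, 8} — 7 values for 7 variables — and 4 appears only in v_7's list, so v_7 = 4.
v_5 and v_8 between them cover only {3, 8} — a naked pair. Remove those values from v_2, v_3, v_4.
So v_4 = 5.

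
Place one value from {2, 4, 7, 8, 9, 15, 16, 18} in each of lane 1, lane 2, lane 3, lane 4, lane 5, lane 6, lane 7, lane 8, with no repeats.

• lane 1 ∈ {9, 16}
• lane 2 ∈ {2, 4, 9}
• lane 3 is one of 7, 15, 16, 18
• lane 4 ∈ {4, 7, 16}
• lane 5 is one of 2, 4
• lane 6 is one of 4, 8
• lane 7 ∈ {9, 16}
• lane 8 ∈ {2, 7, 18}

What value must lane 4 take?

The 8 variables together cover exactly {2, 4, 7, 8, 9, 15, 16, 18} — 8 values for 8 variables — and 8 appears only in lane 6's list, so lane 6 = 8.
Among the 7 still-open variables, 15 fits only lane 3 (and all 7 values in {2, 4, 7, 9, 15, 16, 18} must be used), so lane 3 = 15.
Among the 6 still-open variables, 18 fits only lane 8 (and all 6 values in {2, 4, 7, 9, 16, 18} must be used), so lane 8 = 18.
Among the 5 still-open variables, 7 fits only lane 4 (and all 5 values in {2, 4, 7, 9, 16} must be used), so lane 4 = 7.

7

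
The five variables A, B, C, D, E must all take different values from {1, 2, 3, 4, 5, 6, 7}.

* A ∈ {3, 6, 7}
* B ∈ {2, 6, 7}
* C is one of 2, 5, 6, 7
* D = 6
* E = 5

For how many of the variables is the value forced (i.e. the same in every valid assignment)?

D has just one choice, so D = 6. Strike 6 from A, B, C.
E must be 5 (only option left). Eliminate 5 elsewhere: C.
The 3 still-open variables together cover exactly {2, 3, 7} — 3 values for 3 variables — and 3 appears only in A's list, so A = 3.
Determined: A=3, D=6, E=5. The other variables each still have more than one consistent value. That makes 3.

3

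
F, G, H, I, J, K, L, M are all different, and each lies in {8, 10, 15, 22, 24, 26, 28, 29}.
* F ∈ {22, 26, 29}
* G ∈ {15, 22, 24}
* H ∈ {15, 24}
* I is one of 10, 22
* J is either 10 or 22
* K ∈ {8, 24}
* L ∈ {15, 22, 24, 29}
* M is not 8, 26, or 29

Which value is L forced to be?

The 8 variables together cover exactly {8, 10, 15, 22, 24, 26, 28, 29} — 8 values for 8 variables — and 8 appears only in K's list, so K = 8.
The 7 still-open variables together cover exactly {10, 15, 22, 24, 26, 28, 29} — 7 values for 7 variables — and 26 appears only in F's list, so F = 26.
The 6 still-open variables together cover exactly {10, 15, 22, 24, 28, 29} — 6 values for 6 variables — and 28 appears only in M's list, so M = 28.
Among the 5 still-open variables, 29 fits only L (and all 5 values in {10, 15, 22, 24, 29} must be used), so L = 29.

29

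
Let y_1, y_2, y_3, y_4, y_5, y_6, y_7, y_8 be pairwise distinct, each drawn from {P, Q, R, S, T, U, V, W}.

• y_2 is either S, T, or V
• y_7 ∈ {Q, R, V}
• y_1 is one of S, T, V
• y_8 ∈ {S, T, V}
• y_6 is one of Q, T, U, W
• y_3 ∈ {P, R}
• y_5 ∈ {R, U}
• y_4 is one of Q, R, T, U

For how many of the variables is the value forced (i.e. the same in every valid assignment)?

The 8 variables together cover exactly {P, Q, R, S, T, U, V, W} — 8 values for 8 variables — and P appears only in y_3's list, so y_3 = P.
The 7 still-open variables draw from only 7 values {Q, R, S, T, U, V, W}, so each is used; only y_6 can be W, hence y_6 = W.
y_1, y_2, y_8 share exactly the 3 values {S, T, V}; by pigeonhole those values go to them, so strike S, T, V from y_4, y_7.
Determined: y_3=P, y_6=W. The other variables each still have more than one consistent value. That makes 2.

2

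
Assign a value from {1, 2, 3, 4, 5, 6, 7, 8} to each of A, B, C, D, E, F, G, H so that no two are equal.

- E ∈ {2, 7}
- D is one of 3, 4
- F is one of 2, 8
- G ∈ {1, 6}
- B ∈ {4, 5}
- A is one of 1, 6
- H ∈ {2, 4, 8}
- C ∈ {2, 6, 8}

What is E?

The 8 variables together cover exactly {1, 2, 3, 4, 5, 6, 7, 8} — 8 values for 8 variables — and 3 appears only in D's list, so D = 3.
Among the 7 still-open variables, 5 fits only B (and all 7 values in {1, 2, 4, 5, 6, 7, 8} must be used), so B = 5.
Among the 6 still-open variables, 4 fits only H (and all 6 values in {1, 2, 4, 6, 7, 8} must be used), so H = 4.
The 5 still-open variables draw from only 5 values {1, 2, 6, 7, 8}, so each is used; only E can be 7, hence E = 7.

7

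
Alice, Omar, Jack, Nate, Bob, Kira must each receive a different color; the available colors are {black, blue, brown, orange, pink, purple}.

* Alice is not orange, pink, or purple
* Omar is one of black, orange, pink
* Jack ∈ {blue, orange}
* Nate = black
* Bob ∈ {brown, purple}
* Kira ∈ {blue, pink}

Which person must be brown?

Alice

Nate must be black (only option left). Strike black from Alice, Omar.
Among the 5 still-open variables, purple fits only Bob (and all 5 values in {blue, brown, orange, pink, purple} must be used), so Bob = purple.
The 4 still-open variables draw from only 4 values {blue, brown, orange, pink}, so each is used; only Alice can be brown, hence Alice = brown.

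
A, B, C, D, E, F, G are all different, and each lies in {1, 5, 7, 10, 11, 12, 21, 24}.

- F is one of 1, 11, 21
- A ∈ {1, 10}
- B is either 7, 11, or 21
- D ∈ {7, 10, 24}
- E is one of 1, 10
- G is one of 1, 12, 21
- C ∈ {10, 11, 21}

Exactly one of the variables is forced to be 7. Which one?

B

The 7 variables together cover exactly {1, 7, 10, 11, 12, 21, 24} — 7 values for 7 variables — and 12 appears only in G's list, so G = 12.
The 6 still-open variables together cover exactly {1, 7, 10, 11, 21, 24} — 6 values for 6 variables — and 24 appears only in D's list, so D = 24.
Among the 5 still-open variables, 7 fits only B (and all 5 values in {1, 7, 10, 11, 21} must be used), so B = 7.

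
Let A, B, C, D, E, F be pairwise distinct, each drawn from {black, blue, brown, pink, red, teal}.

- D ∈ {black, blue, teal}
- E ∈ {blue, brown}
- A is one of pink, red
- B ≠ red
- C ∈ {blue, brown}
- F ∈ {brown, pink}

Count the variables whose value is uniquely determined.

2

The 6 variables draw from only 6 values {black, blue, brown, pink, red, teal}, so each is used; only A can be red, hence A = red.
C and E share exactly the 2 values {blue, brown}; by pigeonhole those values go to them, so strike blue, brown from B, D, F.
F must be pink (only option left). So B can't be pink.
Determined: A=red, F=pink. The other variables each still have more than one consistent value. That makes 2.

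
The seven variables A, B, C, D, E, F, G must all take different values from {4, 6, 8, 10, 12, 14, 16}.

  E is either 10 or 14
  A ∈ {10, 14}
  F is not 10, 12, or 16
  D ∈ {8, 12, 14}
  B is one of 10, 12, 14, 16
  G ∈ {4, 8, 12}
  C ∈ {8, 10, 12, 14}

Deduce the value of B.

The 7 variables together cover exactly {4, 6, 8, 10, 12, 14, 16} — 7 values for 7 variables — and 6 appears only in F's list, so F = 6.
The 6 still-open variables together cover exactly {4, 8, 10, 12, 14, 16} — 6 values for 6 variables — and 4 appears only in G's list, so G = 4.
The 5 still-open variables together cover exactly {8, 10, 12, 14, 16} — 5 values for 5 variables — and 16 appears only in B's list, so B = 16.

16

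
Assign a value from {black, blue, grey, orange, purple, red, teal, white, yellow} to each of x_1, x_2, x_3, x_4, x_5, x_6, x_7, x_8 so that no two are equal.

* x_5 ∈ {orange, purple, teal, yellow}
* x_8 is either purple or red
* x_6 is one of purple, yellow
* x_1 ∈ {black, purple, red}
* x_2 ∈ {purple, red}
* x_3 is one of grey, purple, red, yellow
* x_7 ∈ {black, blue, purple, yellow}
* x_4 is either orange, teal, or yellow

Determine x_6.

The 8 variables draw from only 8 values {black, blue, grey, orange, purple, red, teal, yellow}, so each is used; only x_7 can be blue, hence x_7 = blue.
Among the 7 still-open variables, black fits only x_1 (and all 7 values in {black, grey, orange, purple, red, teal, yellow} must be used), so x_1 = black.
The 6 still-open variables draw from only 6 values {grey, orange, purple, red, teal, yellow}, so each is used; only x_3 can be grey, hence x_3 = grey.
x_2 and x_8 between them cover only {purple, red} — a naked pair. Remove those values from x_5, x_6.
So x_6 = yellow.

yellow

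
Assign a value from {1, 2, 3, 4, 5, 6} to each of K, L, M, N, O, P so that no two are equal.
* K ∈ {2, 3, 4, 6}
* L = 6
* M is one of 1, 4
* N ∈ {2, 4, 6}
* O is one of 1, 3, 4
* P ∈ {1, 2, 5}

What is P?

L's domain is down to {6}, so L = 6. Strike 6 from K, N.
Among the 5 still-open variables, 5 fits only P (and all 5 values in {1, 2, 3, 4, 5} must be used), so P = 5.

5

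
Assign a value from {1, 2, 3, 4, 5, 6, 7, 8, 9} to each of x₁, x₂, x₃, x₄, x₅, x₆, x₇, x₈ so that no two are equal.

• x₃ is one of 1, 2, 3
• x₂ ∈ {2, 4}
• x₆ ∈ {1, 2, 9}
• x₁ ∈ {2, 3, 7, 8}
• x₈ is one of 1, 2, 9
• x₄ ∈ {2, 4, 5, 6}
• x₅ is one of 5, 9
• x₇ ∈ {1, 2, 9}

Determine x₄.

The 3 variables x₆, x₇, x₈ are confined to {1, 2, 9}, which locks those values in; drop them from x₁, x₂, x₃, x₄, x₅.
That leaves x₂ = 4. Eliminate 4 elsewhere: x₄.
x₃ must be 3 (only option left). Remove 3 from x₁.
x₅ has just one choice, so x₅ = 5. So x₄ can't be 5.
So x₄ = 6.

6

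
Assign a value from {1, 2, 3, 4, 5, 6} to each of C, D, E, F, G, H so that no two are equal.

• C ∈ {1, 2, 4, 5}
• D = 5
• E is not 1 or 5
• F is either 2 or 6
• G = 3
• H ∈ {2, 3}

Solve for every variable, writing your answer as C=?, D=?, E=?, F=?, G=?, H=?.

D's domain is down to {5}, so D = 5. Strike 5 from C.
G's domain is down to {3}, so G = 3. Remove 3 from E, H.
H has just one choice, so H = 2. Remove 2 from C, E, F.
That leaves F = 6. Remove 6 from E.
E's domain is down to {4}, so E = 4. So C can't be 4.
C has just one choice, so C = 1.

C=1, D=5, E=4, F=6, G=3, H=2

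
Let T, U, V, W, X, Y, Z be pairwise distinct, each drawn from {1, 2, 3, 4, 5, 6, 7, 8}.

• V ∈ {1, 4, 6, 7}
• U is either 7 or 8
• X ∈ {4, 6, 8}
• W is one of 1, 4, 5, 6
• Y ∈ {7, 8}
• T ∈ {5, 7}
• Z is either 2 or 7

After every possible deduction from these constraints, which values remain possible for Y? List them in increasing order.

7, 8

Among the 7 variables, 2 fits only Z (and all 7 values in {1, 2, 4, 5, 6, 7, 8} must be used), so Z = 2.
U and Y between them cover only {7, 8} — a naked pair. Remove those values from T, V, X.
T must be 5 (only option left). Remove 5 from W.
No further eliminations apply; Y can still be any of 7, 8.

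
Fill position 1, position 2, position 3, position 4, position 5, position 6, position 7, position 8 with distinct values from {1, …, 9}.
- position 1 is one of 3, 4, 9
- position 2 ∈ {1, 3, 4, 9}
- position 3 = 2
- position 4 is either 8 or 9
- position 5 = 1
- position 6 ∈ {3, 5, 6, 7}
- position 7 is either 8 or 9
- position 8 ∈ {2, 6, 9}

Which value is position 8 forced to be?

position 3 must be 2 (only option left). Strike 2 from position 8.
position 5 has just one choice, so position 5 = 1. Strike 1 from position 2.
position 4 and position 7 between them cover only {8, 9} — a naked pair. Remove those values from position 1, position 2, position 8.
So position 8 = 6.

6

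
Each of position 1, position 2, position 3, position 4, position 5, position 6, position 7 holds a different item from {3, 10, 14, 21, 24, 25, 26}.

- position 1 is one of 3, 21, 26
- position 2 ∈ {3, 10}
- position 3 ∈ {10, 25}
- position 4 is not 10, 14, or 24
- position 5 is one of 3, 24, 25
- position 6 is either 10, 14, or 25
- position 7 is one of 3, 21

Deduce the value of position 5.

The 7 variables draw from only 7 values {3, 10, 14, 21, 24, 25, 26}, so each is used; only position 6 can be 14, hence position 6 = 14.
Among the 6 still-open variables, 24 fits only position 5 (and all 6 values in {3, 10, 21, 24, 25, 26} must be used), so position 5 = 24.

24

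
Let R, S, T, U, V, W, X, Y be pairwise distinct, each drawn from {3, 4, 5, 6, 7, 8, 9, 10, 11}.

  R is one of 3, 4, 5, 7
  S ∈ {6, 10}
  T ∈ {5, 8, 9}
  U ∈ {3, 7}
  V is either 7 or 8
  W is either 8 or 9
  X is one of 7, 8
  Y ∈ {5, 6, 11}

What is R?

V and X share exactly the 2 values {7, 8}; by pigeonhole those values go to them, so strike 7, 8 from R, T, U, W.
U must be 3 (only option left). So R can't be 3.
That leaves W = 9. Eliminate 9 elsewhere: T.
T's domain is down to {5}, so T = 5. So R, Y can't be 5.
So R = 4.

4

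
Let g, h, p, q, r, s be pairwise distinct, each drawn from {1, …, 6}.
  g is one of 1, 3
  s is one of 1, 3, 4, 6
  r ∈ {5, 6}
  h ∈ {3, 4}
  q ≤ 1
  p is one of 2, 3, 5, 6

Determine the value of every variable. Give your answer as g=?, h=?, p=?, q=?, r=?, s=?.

g=3, h=4, p=2, q=1, r=5, s=6

q must be 1 (only option left). So g, s can't be 1.
g has just one choice, so g = 3. Strike 3 from h, p, s.
h's domain is down to {4}, so h = 4. Eliminate 4 elsewhere: s.
s must be 6 (only option left). So p, r can't be 6.
r's domain is down to {5}, so r = 5. Strike 5 from p.
p's domain is down to {2}, so p = 2.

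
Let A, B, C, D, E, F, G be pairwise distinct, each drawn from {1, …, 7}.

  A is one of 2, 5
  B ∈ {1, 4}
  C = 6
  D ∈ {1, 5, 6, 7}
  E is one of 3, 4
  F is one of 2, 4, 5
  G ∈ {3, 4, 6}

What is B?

C's domain is down to {6}, so C = 6. Strike 6 from D, G.
The 6 still-open variables draw from only 6 values {1, 2, 3, 4, 5, 7}, so each is used; only D can be 7, hence D = 7.
The 5 still-open variables together cover exactly {1, 2, 3, 4, 5} — 5 values for 5 variables — and 1 appears only in B's list, so B = 1.

1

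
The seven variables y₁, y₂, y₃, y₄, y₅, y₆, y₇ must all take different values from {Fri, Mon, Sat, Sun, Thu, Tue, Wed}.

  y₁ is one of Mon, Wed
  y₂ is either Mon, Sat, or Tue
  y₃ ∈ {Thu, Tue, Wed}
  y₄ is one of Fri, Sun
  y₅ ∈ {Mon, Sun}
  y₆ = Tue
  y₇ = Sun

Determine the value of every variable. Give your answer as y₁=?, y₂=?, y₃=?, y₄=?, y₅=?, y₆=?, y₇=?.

y₆ must be Tue (only option left). So y₂, y₃ can't be Tue.
y₇'s domain is down to {Sun}, so y₇ = Sun. So y₄, y₅ can't be Sun.
y₄ has just one choice, so y₄ = Fri.
y₅'s domain is down to {Mon}, so y₅ = Mon. Strike Mon from y₁, y₂.
y₁'s domain is down to {Wed}, so y₁ = Wed. Eliminate Wed elsewhere: y₃.
y₂ must be Sat (only option left).
That leaves y₃ = Thu.

y₁=Wed, y₂=Sat, y₃=Thu, y₄=Fri, y₅=Mon, y₆=Tue, y₇=Sun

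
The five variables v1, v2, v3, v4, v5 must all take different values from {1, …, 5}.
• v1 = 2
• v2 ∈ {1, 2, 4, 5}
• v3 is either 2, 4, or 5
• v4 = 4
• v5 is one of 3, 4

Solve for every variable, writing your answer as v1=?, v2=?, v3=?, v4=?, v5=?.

v1=2, v2=1, v3=5, v4=4, v5=3

v1 has just one choice, so v1 = 2. Eliminate 2 elsewhere: v2, v3.
v4 has just one choice, so v4 = 4. Eliminate 4 elsewhere: v2, v3, v5.
v5 must be 3 (only option left).
v3 must be 5 (only option left). So v2 can't be 5.
v2's domain is down to {1}, so v2 = 1.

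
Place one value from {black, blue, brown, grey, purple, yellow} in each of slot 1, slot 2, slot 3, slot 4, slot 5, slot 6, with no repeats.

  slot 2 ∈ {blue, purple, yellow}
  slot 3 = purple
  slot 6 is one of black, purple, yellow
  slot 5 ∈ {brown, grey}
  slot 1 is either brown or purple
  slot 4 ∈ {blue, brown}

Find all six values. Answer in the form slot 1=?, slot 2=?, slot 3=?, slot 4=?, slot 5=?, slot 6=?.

slot 1=brown, slot 2=yellow, slot 3=purple, slot 4=blue, slot 5=grey, slot 6=black

slot 3 has just one choice, so slot 3 = purple. Remove purple from slot 1, slot 2, slot 6.
slot 1 has just one choice, so slot 1 = brown. Remove brown from slot 4, slot 5.
slot 4's domain is down to {blue}, so slot 4 = blue. So slot 2 can't be blue.
slot 5 has just one choice, so slot 5 = grey.
slot 2's domain is down to {yellow}, so slot 2 = yellow. Remove yellow from slot 6.
That leaves slot 6 = black.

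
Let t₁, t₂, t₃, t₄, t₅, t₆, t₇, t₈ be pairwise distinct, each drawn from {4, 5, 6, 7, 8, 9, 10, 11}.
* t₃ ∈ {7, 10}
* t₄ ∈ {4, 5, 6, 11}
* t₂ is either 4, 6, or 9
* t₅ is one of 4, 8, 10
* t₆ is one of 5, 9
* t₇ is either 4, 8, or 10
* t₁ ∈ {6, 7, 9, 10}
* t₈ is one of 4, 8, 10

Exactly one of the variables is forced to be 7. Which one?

The 8 variables together cover exactly {4, 5, 6, 7, 8, 9, 10, 11} — 8 values for 8 variables — and 11 appears only in t₄'s list, so t₄ = 11.
The 7 still-open variables together cover exactly {4, 5, 6, 7, 8, 9, 10} — 7 values for 7 variables — and 5 appears only in t₆'s list, so t₆ = 5.
t₅, t₇, t₈ between them cover only {4, 8, 10} — a naked triple. Remove those values from t₁, t₂, t₃.
So 7 goes to t₃.

t₃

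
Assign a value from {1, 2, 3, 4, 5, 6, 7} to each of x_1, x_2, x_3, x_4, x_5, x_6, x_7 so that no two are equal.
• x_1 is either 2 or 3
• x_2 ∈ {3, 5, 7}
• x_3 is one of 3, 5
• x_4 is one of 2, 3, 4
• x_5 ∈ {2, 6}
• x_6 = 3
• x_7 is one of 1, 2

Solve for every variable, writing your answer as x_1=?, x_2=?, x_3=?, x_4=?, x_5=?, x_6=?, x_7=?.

x_6 has just one choice, so x_6 = 3. Remove 3 from x_1, x_2, x_3, x_4.
x_1's domain is down to {2}, so x_1 = 2. So x_4, x_5, x_7 can't be 2.
That leaves x_3 = 5. Eliminate 5 elsewhere: x_2.
x_4 must be 4 (only option left).
x_5's domain is down to {6}, so x_5 = 6.
x_7 has just one choice, so x_7 = 1.
That leaves x_2 = 7.

x_1=2, x_2=7, x_3=5, x_4=4, x_5=6, x_6=3, x_7=1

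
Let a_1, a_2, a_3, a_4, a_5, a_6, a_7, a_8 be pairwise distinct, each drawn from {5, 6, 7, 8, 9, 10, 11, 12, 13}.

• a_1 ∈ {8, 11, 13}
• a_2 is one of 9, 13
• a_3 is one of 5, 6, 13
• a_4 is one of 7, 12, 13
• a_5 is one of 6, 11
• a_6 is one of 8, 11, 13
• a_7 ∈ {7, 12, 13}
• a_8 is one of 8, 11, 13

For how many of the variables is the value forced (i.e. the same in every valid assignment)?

The 8 variables draw from only 8 values {5, 6, 7, 8, 9, 11, 12, 13}, so each is used; only a_3 can be 5, hence a_3 = 5.
Among the 7 still-open variables, 6 fits only a_5 (and all 7 values in {6, 7, 8, 9, 11, 12, 13} must be used), so a_5 = 6.
The 6 still-open variables draw from only 6 values {7, 8, 9, 11, 12, 13}, so each is used; only a_2 can be 9, hence a_2 = 9.
The 3 variables a_1, a_6, a_8 are confined to {8, 11, 13}, which locks those values in; drop them from a_4, a_7.
Determined: a_2=9, a_3=5, a_5=6. The other variables each still have more than one consistent value. That makes 3.

3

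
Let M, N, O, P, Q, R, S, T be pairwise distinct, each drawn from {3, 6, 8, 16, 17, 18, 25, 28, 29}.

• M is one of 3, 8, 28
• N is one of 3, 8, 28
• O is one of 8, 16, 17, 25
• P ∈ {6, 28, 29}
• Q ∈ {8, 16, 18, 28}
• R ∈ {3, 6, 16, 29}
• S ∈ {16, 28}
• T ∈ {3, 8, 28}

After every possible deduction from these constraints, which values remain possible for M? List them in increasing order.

3, 8, 28

M, N, T between them cover only {3, 8, 28} — a naked triple. Remove those values from O, P, Q, R, S.
S's domain is down to {16}, so S = 16. Eliminate 16 elsewhere: O, Q, R.
That leaves Q = 18.
No further eliminations apply; M can still be any of 3, 8, 28.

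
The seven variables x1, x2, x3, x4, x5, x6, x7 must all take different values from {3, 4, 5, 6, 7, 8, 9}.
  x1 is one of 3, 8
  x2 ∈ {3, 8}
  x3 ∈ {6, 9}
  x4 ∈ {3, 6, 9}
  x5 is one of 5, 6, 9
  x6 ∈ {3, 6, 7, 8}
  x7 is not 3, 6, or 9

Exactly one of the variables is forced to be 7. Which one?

x6

The 7 variables draw from only 7 values {3, 4, 5, 6, 7, 8, 9}, so each is used; only x7 can be 4, hence x7 = 4.
Among the 6 still-open variables, 5 fits only x5 (and all 6 values in {3, 5, 6, 7, 8, 9} must be used), so x5 = 5.
Among the 5 still-open variables, 7 fits only x6 (and all 5 values in {3, 6, 7, 8, 9} must be used), so x6 = 7.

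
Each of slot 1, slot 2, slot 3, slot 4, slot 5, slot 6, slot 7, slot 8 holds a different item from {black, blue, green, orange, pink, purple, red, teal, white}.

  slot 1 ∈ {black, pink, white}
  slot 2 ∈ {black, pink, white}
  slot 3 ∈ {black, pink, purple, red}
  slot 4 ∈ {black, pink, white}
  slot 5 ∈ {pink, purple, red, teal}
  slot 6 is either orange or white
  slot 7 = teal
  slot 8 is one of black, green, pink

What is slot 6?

slot 7 must be teal (only option left). Strike teal from slot 5.
The 7 still-open variables draw from only 7 values {black, green, orange, pink, purple, red, white}, so each is used; only slot 8 can be green, hence slot 8 = green.
The 6 still-open variables together cover exactly {black, orange, pink, purple, red, white} — 6 values for 6 variables — and orange appears only in slot 6's list, so slot 6 = orange.

orange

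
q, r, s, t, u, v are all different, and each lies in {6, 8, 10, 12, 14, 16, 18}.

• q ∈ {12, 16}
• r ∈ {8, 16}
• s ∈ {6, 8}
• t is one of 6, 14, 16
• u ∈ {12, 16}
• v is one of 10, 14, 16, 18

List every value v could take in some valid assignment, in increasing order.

q and u between them cover only {12, 16} — a naked pair. Remove those values from r, t, v.
r's domain is down to {8}, so r = 8. So s can't be 8.
s must be 6 (only option left). Eliminate 6 elsewhere: t.
t's domain is down to {14}, so t = 14. Strike 14 from v.
No further eliminations apply; v can still be any of 10, 18.

10, 18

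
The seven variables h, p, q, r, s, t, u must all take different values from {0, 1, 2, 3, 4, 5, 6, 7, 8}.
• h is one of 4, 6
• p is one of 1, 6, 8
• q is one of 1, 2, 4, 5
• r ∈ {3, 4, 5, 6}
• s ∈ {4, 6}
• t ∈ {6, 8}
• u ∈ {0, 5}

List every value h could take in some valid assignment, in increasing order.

4, 6

The 2 variables h and s are confined to {4, 6}, which locks those values in; drop them from p, q, r, t.
t has just one choice, so t = 8. Eliminate 8 elsewhere: p.
p has just one choice, so p = 1. So q can't be 1.
No further eliminations apply; h can still be any of 4, 6.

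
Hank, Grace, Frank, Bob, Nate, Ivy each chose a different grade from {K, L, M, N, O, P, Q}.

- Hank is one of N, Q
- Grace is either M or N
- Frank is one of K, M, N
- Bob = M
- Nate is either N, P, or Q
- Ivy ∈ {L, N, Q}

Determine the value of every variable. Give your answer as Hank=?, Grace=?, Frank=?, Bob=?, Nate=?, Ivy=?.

Bob's domain is down to {M}, so Bob = M. Strike M from Grace, Frank.
Grace must be N (only option left). So Hank, Frank, Nate, Ivy can't be N.
Frank's domain is down to {K}, so Frank = K.
Hank has just one choice, so Hank = Q. Eliminate Q elsewhere: Nate, Ivy.
Nate's domain is down to {P}, so Nate = P.
That leaves Ivy = L.

Hank=Q, Grace=N, Frank=K, Bob=M, Nate=P, Ivy=L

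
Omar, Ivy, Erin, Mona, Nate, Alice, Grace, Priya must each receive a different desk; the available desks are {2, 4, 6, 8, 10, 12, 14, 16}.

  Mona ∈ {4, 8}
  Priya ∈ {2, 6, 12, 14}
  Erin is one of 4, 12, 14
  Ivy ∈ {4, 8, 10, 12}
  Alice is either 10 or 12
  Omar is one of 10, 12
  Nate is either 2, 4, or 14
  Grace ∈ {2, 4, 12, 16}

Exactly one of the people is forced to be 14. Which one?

Erin

The 8 variables together cover exactly {2, 4, 6, 8, 10, 12, 14, 16} — 8 values for 8 variables — and 6 appears only in Priya's list, so Priya = 6.
The 7 still-open variables together cover exactly {2, 4, 8, 10, 12, 14, 16} — 7 values for 7 variables — and 16 appears only in Grace's list, so Grace = 16.
The 6 still-open variables draw from only 6 values {2, 4, 8, 10, 12, 14}, so each is used; only Nate can be 2, hence Nate = 2.
Among the 5 still-open variables, 14 fits only Erin (and all 5 values in {4, 8, 10, 12, 14} must be used), so Erin = 14.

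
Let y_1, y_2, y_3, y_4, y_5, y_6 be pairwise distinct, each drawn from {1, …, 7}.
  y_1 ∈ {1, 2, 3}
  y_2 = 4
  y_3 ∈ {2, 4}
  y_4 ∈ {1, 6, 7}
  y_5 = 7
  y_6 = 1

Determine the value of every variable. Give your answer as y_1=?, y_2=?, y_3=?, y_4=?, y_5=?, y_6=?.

y_2 has just one choice, so y_2 = 4. So y_3 can't be 4.
y_3 has just one choice, so y_3 = 2. Eliminate 2 elsewhere: y_1.
y_5's domain is down to {7}, so y_5 = 7. Eliminate 7 elsewhere: y_4.
y_6 has just one choice, so y_6 = 1. Remove 1 from y_1, y_4.
y_1 has just one choice, so y_1 = 3.
y_4's domain is down to {6}, so y_4 = 6.

y_1=3, y_2=4, y_3=2, y_4=6, y_5=7, y_6=1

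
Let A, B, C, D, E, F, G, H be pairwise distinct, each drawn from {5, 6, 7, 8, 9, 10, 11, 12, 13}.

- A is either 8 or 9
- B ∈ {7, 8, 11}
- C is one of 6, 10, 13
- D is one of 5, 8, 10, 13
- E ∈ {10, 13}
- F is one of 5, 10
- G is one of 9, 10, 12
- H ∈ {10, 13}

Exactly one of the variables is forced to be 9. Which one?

The 2 variables E and H are confined to {10, 13}, which locks those values in; drop them from C, D, F, G.
C must be 6 (only option left).
F has just one choice, so F = 5. Strike 5 from D.
That leaves D = 8. Strike 8 from A, B.
So 9 goes to A.

A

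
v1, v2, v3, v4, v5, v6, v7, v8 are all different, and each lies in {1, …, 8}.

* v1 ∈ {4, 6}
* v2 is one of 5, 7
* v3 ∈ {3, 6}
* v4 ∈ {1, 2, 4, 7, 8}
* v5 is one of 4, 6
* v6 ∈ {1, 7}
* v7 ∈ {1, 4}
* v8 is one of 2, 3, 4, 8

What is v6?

7

The 8 variables draw from only 8 values {1, 2, 3, 4, 5, 6, 7, 8}, so each is used; only v2 can be 5, hence v2 = 5.
The 2 variables v1 and v5 are confined to {4, 6}, which locks those values in; drop them from v3, v4, v7, v8.
That leaves v3 = 3. So v8 can't be 3.
v7 has just one choice, so v7 = 1. Strike 1 from v4, v6.
So v6 = 7.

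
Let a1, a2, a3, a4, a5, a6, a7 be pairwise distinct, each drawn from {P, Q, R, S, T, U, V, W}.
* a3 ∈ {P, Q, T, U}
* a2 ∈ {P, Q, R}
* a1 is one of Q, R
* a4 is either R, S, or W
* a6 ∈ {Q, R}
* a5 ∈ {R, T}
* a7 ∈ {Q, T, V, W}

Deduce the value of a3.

The 2 variables a1 and a6 are confined to {Q, R}, which locks those values in; drop them from a2, a3, a4, a5, a7.
a2 has just one choice, so a2 = P. Eliminate P elsewhere: a3.
That leaves a5 = T. Remove T from a3, a7.
So a3 = U.

U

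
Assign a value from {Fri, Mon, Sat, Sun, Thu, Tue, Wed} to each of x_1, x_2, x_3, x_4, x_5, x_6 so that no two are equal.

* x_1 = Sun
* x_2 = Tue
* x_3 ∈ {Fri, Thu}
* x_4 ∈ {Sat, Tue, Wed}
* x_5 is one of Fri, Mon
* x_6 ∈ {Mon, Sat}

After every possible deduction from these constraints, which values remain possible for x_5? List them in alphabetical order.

Fri, Mon

x_1 has just one choice, so x_1 = Sun.
x_2 must be Tue (only option left). So x_4 can't be Tue.
No further eliminations apply; x_5 can still be any of Fri, Mon.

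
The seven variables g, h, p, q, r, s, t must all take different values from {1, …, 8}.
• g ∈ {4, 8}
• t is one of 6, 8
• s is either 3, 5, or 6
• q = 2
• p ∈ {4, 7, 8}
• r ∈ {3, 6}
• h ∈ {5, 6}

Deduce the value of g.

4

q must be 2 (only option left).
The 6 still-open variables together cover exactly {3, 4, 5, 6, 7, 8} — 6 values for 6 variables — and 7 appears only in p's list, so p = 7.
The 5 still-open variables together cover exactly {3, 4, 5, 6, 8} — 5 values for 5 variables — and 4 appears only in g's list, so g = 4.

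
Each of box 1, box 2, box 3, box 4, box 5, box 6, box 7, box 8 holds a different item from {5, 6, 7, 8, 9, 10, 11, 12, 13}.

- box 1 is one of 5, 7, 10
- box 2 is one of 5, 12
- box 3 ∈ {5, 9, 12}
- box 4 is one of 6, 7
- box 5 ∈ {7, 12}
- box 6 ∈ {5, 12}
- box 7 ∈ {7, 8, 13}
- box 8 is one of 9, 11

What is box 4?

6

The 2 variables box 2 and box 6 are confined to {5, 12}, which locks those values in; drop them from box 1, box 3, box 5.
box 3 has just one choice, so box 3 = 9. Strike 9 from box 8.
box 5 has just one choice, so box 5 = 7. So box 1, box 4, box 7 can't be 7.
So box 4 = 6.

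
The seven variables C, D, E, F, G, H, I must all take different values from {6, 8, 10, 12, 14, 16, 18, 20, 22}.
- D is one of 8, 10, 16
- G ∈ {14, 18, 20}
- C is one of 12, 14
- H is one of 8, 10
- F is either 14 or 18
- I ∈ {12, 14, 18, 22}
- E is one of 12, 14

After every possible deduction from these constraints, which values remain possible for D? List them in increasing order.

8, 10, 16

C and E share exactly the 2 values {12, 14}; by pigeonhole those values go to them, so strike 12, 14 from F, G, I.
F must be 18 (only option left). So G, I can't be 18.
That leaves G = 20.
I must be 22 (only option left).
No further eliminations apply; D can still be any of 8, 10, 16.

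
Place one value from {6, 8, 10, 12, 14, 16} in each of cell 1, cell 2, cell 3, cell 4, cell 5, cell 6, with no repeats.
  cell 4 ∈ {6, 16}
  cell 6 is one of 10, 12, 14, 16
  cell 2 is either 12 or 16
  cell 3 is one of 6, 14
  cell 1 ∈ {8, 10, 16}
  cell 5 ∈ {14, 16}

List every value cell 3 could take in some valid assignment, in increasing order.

The 6 variables together cover exactly {6, 8, 10, 12, 14, 16} — 6 values for 6 variables — and 8 appears only in cell 1's list, so cell 1 = 8.
The 5 still-open variables together cover exactly {6, 10, 12, 14, 16} — 5 values for 5 variables — and 10 appears only in cell 6's list, so cell 6 = 10.
Among the 4 still-open variables, 12 fits only cell 2 (and all 4 values in {6, 12, 14, 16} must be used), so cell 2 = 12.
No further eliminations apply; cell 3 can still be any of 6, 14.

6, 14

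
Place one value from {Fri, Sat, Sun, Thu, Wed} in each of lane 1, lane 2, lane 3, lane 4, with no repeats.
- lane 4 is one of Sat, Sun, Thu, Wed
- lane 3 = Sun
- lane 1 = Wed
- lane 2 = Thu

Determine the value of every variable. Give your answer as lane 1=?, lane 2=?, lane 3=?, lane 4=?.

lane 1=Wed, lane 2=Thu, lane 3=Sun, lane 4=Sat

lane 1 must be Wed (only option left). Strike Wed from lane 4.
lane 2 must be Thu (only option left). Eliminate Thu elsewhere: lane 4.
That leaves lane 3 = Sun. So lane 4 can't be Sun.
lane 4's domain is down to {Sat}, so lane 4 = Sat.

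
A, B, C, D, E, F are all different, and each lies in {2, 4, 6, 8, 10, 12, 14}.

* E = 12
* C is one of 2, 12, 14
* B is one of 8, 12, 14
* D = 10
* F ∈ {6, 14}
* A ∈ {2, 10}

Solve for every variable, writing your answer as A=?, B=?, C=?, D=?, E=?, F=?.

A=2, B=8, C=14, D=10, E=12, F=6

D has just one choice, so D = 10. Remove 10 from A.
E's domain is down to {12}, so E = 12. Strike 12 from B, C.
That leaves A = 2. Remove 2 from C.
C's domain is down to {14}, so C = 14. Remove 14 from B, F.
F's domain is down to {6}, so F = 6.
B must be 8 (only option left).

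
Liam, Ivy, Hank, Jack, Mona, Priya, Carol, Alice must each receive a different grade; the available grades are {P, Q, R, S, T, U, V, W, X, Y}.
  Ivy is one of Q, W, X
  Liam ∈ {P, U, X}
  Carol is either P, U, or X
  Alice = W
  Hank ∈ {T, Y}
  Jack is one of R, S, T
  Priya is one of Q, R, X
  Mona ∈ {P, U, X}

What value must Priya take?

Alice's domain is down to {W}, so Alice = W. Strike W from Ivy.
The 3 variables Liam, Mona, Carol are confined to {P, U, X}, which locks those values in; drop them from Ivy, Priya.
Ivy's domain is down to {Q}, so Ivy = Q. Remove Q from Priya.
So Priya = R.

R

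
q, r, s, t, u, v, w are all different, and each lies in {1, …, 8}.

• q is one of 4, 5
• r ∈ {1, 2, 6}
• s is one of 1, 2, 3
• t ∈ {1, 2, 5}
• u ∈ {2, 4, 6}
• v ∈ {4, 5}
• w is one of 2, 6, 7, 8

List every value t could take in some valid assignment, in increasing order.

1, 2

q and v between them cover only {4, 5} — a naked pair. Remove those values from t, u.
The 3 variables r, t, u are confined to {1, 2, 6}, which locks those values in; drop them from s, w.
s must be 3 (only option left).
No further eliminations apply; t can still be any of 1, 2.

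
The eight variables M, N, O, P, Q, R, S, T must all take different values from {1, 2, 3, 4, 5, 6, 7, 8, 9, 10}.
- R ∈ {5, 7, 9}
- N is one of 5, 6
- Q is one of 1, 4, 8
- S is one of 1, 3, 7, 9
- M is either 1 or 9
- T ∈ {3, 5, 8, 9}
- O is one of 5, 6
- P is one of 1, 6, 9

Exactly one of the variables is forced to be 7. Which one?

Among the 8 variables, 4 fits only Q (and all 8 values in {1, 3, 4, 5, 6, 7, 8, 9} must be used), so Q = 4.
The 7 still-open variables draw from only 7 values {1, 3, 5, 6, 7, 8, 9}, so each is used; only T can be 8, hence T = 8.
The 6 still-open variables together cover exactly {1, 3, 5, 6, 7, 9} — 6 values for 6 variables — and 3 appears only in S's list, so S = 3.
Among the 5 still-open variables, 7 fits only R (and all 5 values in {1, 5, 6, 7, 9} must be used), so R = 7.

R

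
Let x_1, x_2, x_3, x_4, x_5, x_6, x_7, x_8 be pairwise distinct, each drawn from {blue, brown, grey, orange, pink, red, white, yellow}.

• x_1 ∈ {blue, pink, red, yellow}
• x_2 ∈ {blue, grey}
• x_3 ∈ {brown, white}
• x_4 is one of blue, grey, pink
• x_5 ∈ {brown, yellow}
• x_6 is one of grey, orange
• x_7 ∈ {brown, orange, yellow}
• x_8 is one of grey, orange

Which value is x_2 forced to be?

blue

The 8 variables draw from only 8 values {blue, brown, grey, orange, pink, red, white, yellow}, so each is used; only x_1 can be red, hence x_1 = red.
The 7 still-open variables draw from only 7 values {blue, brown, grey, orange, pink, white, yellow}, so each is used; only x_4 can be pink, hence x_4 = pink.
The 6 still-open variables together cover exactly {blue, brown, grey, orange, white, yellow} — 6 values for 6 variables — and blue appears only in x_2's list, so x_2 = blue.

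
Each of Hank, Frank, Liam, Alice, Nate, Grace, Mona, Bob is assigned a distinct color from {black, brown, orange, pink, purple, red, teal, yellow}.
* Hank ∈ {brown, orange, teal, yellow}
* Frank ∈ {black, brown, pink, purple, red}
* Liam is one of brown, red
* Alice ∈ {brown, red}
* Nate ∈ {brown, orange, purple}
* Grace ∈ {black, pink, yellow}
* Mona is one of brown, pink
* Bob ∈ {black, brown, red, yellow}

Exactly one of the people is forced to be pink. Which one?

Among the 8 variables, teal fits only Hank (and all 8 values in {black, brown, orange, pink, purple, red, teal, yellow} must be used), so Hank = teal.
Among the 7 still-open variables, orange fits only Nate (and all 7 values in {black, brown, orange, pink, purple, red, yellow} must be used), so Nate = orange.
Among the 6 still-open variables, purple fits only Frank (and all 6 values in {black, brown, pink, purple, red, yellow} must be used), so Frank = purple.
Liam and Alice between them cover only {brown, red} — a naked pair. Remove those values from Mona, Bob.
So pink goes to Mona.

Mona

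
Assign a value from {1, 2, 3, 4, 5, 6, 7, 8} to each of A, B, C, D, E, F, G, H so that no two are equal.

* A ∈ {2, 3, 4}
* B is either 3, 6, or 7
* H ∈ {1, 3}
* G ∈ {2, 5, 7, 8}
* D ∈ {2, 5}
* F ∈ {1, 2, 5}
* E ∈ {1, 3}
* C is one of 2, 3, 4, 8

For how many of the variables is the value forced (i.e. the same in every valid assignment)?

4

The 8 variables together cover exactly {1, 2, 3, 4, 5, 6, 7, 8} — 8 values for 8 variables — and 6 appears only in B's list, so B = 6.
The 7 still-open variables draw from only 7 values {1, 2, 3, 4, 5, 7, 8}, so each is used; only G can be 7, hence G = 7.
The 6 still-open variables draw from only 6 values {1, 2, 3, 4, 5, 8}, so each is used; only C can be 8, hence C = 8.
Among the 5 still-open variables, 4 fits only A (and all 5 values in {1, 2, 3, 4, 5} must be used), so A = 4.
E and H share exactly the 2 values {1, 3}; by pigeonhole those values go to them, so strike 1, 3 from F.
Determined: A=4, B=6, C=8, G=7. The other variables each still have more than one consistent value. That makes 4.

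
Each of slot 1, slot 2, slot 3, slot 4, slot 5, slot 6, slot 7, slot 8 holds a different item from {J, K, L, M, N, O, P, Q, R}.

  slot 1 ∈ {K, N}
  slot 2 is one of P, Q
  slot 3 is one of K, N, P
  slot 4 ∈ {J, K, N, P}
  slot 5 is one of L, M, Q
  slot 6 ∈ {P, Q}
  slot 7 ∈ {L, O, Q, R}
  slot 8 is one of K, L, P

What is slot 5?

M

slot 2 and slot 6 share exactly the 2 values {P, Q}; by pigeonhole those values go to them, so strike P, Q from slot 3, slot 4, slot 5, slot 7, slot 8.
slot 1 and slot 3 share exactly the 2 values {K, N}; by pigeonhole those values go to them, so strike K, N from slot 4, slot 8.
That leaves slot 4 = J.
slot 8's domain is down to {L}, so slot 8 = L. Eliminate L elsewhere: slot 5, slot 7.
So slot 5 = M.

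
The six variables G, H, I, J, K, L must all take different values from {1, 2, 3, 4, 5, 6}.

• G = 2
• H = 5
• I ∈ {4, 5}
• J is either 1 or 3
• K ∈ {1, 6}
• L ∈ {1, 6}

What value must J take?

G's domain is down to {2}, so G = 2.
H's domain is down to {5}, so H = 5. So I can't be 5.
That leaves I = 4.
The 3 still-open variables draw from only 3 values {1, 3, 6}, so each is used; only J can be 3, hence J = 3.

3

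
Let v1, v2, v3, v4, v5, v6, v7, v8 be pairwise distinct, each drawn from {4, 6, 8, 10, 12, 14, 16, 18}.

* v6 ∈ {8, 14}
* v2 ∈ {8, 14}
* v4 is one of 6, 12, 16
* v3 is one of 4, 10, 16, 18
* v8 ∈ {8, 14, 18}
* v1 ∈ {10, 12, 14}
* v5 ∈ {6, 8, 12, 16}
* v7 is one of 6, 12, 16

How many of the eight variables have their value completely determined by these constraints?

3

The 8 variables together cover exactly {4, 6, 8, 10, 12, 14, 16, 18} — 8 values for 8 variables — and 4 appears only in v3's list, so v3 = 4.
Among the 7 still-open variables, 10 fits only v1 (and all 7 values in {6, 8, 10, 12, 14, 16, 18} must be used), so v1 = 10.
The 6 still-open variables draw from only 6 values {6, 8, 12, 14, 16, 18}, so each is used; only v8 can be 18, hence v8 = 18.
v2 and v6 between them cover only {8, 14} — a naked pair. Remove those values from v5.
Determined: v1=10, v3=4, v8=18. The other variables each still have more than one consistent value. That makes 3.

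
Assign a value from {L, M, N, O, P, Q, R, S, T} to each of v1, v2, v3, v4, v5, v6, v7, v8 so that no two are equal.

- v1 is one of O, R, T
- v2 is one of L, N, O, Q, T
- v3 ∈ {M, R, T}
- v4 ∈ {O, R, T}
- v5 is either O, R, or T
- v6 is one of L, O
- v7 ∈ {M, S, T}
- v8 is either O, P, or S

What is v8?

P

v1, v4, v5 between them cover only {O, R, T} — a naked triple. Remove those values from v2, v3, v6, v7, v8.
v3's domain is down to {M}, so v3 = M. So v7 can't be M.
v6 has just one choice, so v6 = L. So v2 can't be L.
That leaves v7 = S. So v8 can't be S.
So v8 = P.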